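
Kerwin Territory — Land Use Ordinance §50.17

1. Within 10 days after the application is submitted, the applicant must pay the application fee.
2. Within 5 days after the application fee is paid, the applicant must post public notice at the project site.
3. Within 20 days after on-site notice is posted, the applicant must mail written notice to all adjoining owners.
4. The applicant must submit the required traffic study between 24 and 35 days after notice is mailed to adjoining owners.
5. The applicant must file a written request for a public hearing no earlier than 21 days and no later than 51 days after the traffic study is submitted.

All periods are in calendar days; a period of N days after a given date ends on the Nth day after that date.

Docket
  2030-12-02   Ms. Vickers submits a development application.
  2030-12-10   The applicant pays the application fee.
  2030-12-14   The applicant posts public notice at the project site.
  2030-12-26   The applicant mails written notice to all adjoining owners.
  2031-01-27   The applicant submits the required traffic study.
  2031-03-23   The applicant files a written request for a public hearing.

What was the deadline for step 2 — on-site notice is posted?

2030-12-15

Step 2 runs from 2030-12-10, when the application fee is paid. 5 days after 2030-12-10 is 2030-12-15.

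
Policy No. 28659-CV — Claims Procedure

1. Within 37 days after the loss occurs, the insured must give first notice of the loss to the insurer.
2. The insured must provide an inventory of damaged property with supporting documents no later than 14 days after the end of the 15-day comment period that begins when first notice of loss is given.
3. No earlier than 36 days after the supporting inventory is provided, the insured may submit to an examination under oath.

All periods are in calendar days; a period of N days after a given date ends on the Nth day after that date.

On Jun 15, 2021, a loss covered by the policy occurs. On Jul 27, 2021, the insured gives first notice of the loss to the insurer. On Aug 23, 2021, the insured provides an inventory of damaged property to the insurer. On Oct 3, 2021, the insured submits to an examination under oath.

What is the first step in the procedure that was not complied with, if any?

Step 1

Step 1: 37 days after Jun 15, 2021 (when the loss occurs) is Jul 22, 2021; not done until Jul 27, 2021, 5 days after the deadline.
The procedure was therefore not followed at step 1.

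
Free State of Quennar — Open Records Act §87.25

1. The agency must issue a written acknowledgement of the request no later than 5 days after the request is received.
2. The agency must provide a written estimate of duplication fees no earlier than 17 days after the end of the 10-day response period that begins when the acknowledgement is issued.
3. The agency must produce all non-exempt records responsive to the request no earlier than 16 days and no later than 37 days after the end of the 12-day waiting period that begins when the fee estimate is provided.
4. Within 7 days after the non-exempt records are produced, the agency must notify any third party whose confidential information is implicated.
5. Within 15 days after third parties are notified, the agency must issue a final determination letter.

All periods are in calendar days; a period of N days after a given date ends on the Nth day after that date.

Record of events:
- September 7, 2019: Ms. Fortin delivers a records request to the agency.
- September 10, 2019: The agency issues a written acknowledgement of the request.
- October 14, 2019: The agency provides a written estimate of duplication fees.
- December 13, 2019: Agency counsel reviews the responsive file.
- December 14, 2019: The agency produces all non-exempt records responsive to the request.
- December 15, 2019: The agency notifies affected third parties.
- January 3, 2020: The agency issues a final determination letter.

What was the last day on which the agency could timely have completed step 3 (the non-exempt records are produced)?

The fee estimate is provided on October 14, 2019; the 12-day waiting period therefore ends October 26, 2019, and step 3 runs from that date. The window is 16–37 days after October 26, 2019; it closes on December 2, 2019.

December 2, 2019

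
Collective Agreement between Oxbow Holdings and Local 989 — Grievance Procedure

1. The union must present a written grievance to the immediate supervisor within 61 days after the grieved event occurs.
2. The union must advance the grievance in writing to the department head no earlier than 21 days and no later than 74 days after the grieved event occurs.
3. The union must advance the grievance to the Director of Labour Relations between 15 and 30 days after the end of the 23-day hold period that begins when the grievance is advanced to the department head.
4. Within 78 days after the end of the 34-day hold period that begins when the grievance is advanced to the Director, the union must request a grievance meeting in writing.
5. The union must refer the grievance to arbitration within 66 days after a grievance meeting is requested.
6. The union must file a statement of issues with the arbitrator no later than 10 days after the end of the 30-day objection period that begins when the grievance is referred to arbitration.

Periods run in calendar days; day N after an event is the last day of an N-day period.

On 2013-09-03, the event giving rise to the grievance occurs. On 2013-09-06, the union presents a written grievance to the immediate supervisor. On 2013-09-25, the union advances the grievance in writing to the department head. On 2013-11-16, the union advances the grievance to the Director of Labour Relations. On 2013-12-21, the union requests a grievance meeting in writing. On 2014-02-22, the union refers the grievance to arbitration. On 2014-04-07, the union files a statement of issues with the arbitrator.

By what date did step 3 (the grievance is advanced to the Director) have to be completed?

The grievance is advanced to the department head on 2013-09-25; the 23-day hold period therefore ends 2013-10-18, and step 3 runs from that date. The window is 15–30 days after 2013-10-18; it closes on 2013-11-17.

2013-11-17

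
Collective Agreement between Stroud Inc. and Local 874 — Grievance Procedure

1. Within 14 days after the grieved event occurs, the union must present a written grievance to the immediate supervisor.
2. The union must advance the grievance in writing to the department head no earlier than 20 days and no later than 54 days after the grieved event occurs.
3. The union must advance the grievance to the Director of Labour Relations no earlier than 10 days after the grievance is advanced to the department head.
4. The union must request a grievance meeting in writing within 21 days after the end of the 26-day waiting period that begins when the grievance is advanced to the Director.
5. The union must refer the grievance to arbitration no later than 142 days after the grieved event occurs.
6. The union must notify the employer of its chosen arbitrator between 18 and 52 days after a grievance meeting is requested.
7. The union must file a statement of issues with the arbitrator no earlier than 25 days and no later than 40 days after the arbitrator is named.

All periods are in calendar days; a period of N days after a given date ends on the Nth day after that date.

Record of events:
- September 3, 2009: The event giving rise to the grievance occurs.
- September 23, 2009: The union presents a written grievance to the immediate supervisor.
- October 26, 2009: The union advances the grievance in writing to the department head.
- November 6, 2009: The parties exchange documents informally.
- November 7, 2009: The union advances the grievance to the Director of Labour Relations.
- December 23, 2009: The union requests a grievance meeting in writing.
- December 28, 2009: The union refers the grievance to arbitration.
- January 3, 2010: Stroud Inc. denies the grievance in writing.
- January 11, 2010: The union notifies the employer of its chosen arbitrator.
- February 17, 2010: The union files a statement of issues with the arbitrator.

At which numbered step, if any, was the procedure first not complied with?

Step 1

Step 1: 14 days after September 3, 2009 (when the grieved event occurs) is September 17, 2009; September 23, 2009 misses that deadline by 6 days.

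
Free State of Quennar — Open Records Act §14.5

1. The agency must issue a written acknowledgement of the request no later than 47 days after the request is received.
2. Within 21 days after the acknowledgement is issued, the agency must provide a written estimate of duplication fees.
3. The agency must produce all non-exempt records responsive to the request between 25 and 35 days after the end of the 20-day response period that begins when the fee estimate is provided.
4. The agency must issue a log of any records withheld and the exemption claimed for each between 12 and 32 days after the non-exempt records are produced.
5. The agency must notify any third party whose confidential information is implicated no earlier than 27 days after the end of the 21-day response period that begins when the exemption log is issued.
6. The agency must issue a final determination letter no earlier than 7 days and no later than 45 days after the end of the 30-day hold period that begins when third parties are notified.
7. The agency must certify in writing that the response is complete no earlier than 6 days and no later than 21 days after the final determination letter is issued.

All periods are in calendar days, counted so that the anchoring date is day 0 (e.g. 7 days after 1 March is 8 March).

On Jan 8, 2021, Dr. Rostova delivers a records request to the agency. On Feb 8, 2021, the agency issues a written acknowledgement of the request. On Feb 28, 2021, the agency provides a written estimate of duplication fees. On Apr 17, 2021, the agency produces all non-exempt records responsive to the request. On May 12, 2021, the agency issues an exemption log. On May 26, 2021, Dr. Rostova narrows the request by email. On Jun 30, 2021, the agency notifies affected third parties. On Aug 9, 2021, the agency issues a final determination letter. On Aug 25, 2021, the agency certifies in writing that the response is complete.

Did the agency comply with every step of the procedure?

Yes

(1) due by Jan 8, 2021 + 47 days = Feb 24, 2021; completed Feb 8, 2021, before the deadline.
(2) due by Feb 8, 2021 + 21 days = Mar 1, 2021; Feb 28, 2021 is within that limit.
(3) the permitted window runs from Mar 20, 2021 + 25 = Apr 14, 2021 to Mar 20, 2021 + 35 = Apr 24, 2021; done Apr 17, 2021 — within the window.
(4) the permitted window runs from Apr 17, 2021 + 12 = Apr 29, 2021 to Apr 17, 2021 + 32 = May 19, 2021; done May 12, 2021 — within the window.
(5) permitted from Jun 2, 2021 + 27 days = Jun 29, 2021 onward; Jun 30, 2021 is on or after that date.
(6) the permitted window runs from Jul 30, 2021 + 7 = Aug 6, 2021 to Jul 30, 2021 + 45 = Sep 13, 2021; Aug 9, 2021 falls inside that range.
(7) the permitted window runs from Aug 9, 2021 + 6 = Aug 15, 2021 to Aug 9, 2021 + 21 = Aug 30, 2021; done Aug 25, 2021 — within the window.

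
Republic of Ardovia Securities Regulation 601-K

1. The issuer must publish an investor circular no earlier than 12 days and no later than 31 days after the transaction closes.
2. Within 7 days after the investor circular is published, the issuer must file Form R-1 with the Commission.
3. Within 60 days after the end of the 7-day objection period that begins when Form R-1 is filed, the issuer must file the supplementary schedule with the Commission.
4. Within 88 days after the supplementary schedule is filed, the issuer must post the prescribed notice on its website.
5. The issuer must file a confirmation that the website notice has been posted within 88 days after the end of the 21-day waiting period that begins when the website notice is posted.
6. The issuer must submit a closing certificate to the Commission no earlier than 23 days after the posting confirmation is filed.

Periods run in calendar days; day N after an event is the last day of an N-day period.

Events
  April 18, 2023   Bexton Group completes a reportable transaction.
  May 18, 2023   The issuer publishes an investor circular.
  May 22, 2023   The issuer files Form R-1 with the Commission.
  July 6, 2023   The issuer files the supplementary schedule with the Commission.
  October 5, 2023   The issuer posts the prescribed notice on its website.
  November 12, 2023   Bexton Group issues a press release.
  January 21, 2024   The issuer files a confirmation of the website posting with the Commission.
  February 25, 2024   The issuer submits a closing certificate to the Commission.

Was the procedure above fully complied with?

No

Step 1: the window is 12–31 days after April 18, 2023 (when the transaction closes), so April 30, 2023 through May 19, 2023; done May 18, 2023 — within the window.
Step 2: 7 days after May 18, 2023 (when the investor circular is published) is May 25, 2023; May 22, 2023 is within that limit.
Step 3: 60 days after May 29, 2023 (end of the 7-day objection period, which began when Form R-1 is filed on May 22, 2023) is July 28, 2023; completed July 6, 2023, before the deadline.
Step 4: 88 days after July 6, 2023 (when the supplementary schedule is filed) is October 2, 2023; done October 5, 2023 — 3 days late.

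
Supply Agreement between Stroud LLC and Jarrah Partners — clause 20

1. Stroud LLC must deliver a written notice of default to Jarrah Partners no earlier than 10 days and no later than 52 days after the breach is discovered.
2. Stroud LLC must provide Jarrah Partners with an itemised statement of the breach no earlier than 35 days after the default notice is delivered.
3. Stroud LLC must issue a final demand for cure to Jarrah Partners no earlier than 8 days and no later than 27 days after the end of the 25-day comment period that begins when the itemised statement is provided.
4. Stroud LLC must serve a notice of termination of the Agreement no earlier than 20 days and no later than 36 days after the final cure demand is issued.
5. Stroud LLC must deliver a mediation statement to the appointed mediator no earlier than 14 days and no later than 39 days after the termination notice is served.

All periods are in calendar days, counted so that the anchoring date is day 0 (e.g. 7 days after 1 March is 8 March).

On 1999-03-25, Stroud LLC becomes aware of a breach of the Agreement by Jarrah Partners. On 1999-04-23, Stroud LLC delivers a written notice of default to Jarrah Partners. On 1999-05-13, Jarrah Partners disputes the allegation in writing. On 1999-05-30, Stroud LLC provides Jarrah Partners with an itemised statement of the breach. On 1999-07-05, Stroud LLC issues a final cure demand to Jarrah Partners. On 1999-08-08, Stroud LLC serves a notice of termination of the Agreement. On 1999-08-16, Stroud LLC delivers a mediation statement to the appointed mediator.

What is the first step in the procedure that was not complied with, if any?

Step 1 — 10 and 52 days from 1999-03-25 (when the breach is discovered) are 1999-04-04 and 1999-05-16 respectively; done 1999-04-23 — within the window.
Step 2 — must wait 35 days from 1999-04-23 (when the default notice is delivered), so not before 1999-05-28; done 1999-05-30, after the minimum wait.
Step 3 — 8 and 27 days from 1999-06-24 (end of the 25-day comment period, which began when the itemised statement is provided on 1999-05-30) are 1999-07-02 and 1999-07-21 respectively; done 1999-07-05, which is between those dates.
Step 4 — 20 and 36 days from 1999-07-05 (when the final cure demand is issued) are 1999-07-25 and 1999-08-10 respectively; done 1999-08-08 — within the window.
Step 5 — 14 and 39 days from 1999-08-08 (when the termination notice is served) are 1999-08-22 and 1999-09-16 respectively; done 1999-08-16 — 6 days before the window opened.

Step 5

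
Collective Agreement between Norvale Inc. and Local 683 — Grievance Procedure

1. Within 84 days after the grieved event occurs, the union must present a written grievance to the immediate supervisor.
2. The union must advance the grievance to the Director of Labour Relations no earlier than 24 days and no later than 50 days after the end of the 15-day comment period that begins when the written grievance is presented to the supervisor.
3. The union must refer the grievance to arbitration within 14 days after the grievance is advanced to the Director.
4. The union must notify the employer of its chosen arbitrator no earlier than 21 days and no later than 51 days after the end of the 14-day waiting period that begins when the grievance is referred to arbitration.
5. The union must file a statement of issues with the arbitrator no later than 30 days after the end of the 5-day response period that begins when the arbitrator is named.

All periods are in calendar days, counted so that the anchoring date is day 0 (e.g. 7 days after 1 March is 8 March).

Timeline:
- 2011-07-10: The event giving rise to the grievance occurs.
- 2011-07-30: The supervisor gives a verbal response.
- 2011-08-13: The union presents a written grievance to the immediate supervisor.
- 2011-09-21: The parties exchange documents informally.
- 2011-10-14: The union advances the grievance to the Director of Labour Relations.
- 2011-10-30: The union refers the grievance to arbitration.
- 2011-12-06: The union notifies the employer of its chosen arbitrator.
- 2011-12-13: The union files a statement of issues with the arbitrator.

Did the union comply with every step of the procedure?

No

(1) due by 2011-07-10 + 84 days = 2011-10-02; completed 2011-08-13, before the deadline.
(2) the permitted window runs from 2011-08-28 + 24 = 2011-09-21 to 2011-08-28 + 50 = 2011-10-17; done 2011-10-14 — within the window.
(3) due by 2011-10-14 + 14 days = 2011-10-28; not done until 2011-10-30, 2 days after the deadline.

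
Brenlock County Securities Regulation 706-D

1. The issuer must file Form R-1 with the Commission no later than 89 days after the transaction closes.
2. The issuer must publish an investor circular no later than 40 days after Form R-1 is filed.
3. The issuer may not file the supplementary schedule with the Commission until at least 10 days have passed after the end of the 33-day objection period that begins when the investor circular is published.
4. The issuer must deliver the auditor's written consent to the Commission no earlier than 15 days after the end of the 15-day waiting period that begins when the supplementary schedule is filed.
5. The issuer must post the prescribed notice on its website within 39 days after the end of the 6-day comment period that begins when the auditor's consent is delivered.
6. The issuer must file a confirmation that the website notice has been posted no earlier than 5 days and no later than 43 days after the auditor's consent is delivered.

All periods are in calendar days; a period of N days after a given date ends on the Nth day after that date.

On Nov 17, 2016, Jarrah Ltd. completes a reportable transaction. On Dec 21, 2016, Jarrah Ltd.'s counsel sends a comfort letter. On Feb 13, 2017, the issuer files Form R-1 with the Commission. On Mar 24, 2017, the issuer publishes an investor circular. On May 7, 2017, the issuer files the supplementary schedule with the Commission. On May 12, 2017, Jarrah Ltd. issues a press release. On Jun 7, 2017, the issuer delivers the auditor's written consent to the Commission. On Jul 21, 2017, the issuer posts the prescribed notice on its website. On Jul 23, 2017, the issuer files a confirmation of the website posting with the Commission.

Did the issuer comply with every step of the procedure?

Step 1 — counting 89 days from Nov 17, 2016 (when the transaction closes) gives a deadline of Feb 14, 2017; Feb 13, 2017 is within that limit.
Step 2 — counting 40 days from Feb 13, 2017 (when Form R-1 is filed) gives a deadline of Mar 25, 2017; done Mar 24, 2017 — timely.
Step 3 — must wait 10 days from Apr 26, 2017 (end of the 33-day objection period, which began when the investor circular is published on Mar 24, 2017), so not before May 6, 2017; done May 7, 2017 — permitted.
Step 4 — must wait 15 days from May 22, 2017 (end of the 15-day waiting period, which began when the supplementary schedule is filed on May 7, 2017), so not before Jun 6, 2017; done Jun 7, 2017, after the minimum wait.
Step 5 — counting 39 days from Jun 13, 2017 (end of the 6-day comment period, which began when the auditor's consent is delivered on Jun 7, 2017) gives a deadline of Jul 22, 2017; done Jul 21, 2017 — timely.
Step 6 — 5 and 43 days from Jun 7, 2017 (when the auditor's consent is delivered) are Jun 12, 2017 and Jul 20, 2017 respectively; done Jul 23, 2017 — 3 days after the window closed.
Later steps need not be reached.

No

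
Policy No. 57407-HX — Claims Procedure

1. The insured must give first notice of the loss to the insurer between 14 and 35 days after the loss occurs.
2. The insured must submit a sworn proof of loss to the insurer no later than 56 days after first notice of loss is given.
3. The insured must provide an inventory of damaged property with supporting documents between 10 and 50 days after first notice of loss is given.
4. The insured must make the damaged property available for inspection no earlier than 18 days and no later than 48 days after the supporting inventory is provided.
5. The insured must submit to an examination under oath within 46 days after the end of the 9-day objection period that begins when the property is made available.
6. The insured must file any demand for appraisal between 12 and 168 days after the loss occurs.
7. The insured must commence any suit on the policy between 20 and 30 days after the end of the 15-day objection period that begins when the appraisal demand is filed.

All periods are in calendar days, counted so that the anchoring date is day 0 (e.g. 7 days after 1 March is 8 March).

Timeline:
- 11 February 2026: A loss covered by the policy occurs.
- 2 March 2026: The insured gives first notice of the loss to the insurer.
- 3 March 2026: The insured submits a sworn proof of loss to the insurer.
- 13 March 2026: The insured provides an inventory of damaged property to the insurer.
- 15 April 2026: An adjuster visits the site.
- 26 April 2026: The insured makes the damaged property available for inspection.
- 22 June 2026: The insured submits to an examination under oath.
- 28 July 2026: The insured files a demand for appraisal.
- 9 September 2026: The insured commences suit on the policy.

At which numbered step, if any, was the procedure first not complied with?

(1) the permitted window runs from 11 February 2026 + 14 = 25 February 2026 to 11 February 2026 + 35 = 18 March 2026; 2 March 2026 falls inside that range.
(2) due by 2 March 2026 + 56 days = 27 April 2026; 3 March 2026 is within that limit.
(3) the permitted window runs from 2 March 2026 + 10 = 12 March 2026 to 2 March 2026 + 50 = 21 April 2026; done 13 March 2026, which is between those dates.
(4) the permitted window runs from 13 March 2026 + 18 = 31 March 2026 to 13 March 2026 + 48 = 30 April 2026; 26 April 2026 falls inside that range.
(5) due by 5 May 2026 + 46 days = 20 June 2026; 22 June 2026 misses that deadline by 2 days.
That is the first point of non-compliance.

Step 5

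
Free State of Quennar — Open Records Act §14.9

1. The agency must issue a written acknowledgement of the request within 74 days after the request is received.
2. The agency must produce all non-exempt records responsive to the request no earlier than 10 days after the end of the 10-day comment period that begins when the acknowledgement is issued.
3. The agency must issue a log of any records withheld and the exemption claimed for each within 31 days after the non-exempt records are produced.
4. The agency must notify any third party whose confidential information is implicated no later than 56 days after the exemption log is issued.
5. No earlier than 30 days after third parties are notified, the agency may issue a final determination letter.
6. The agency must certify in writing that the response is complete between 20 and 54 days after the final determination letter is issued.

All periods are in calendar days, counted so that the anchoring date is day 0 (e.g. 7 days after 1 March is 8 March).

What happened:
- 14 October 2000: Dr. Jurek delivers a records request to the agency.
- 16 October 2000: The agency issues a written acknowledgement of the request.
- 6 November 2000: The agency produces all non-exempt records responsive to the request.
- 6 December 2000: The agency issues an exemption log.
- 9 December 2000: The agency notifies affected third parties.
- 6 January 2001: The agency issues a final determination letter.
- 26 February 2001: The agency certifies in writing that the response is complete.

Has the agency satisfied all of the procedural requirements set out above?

(1) due by 14 October 2000 + 74 days = 27 December 2000; completed 16 October 2000, before the deadline.
(2) permitted from 26 October 2000 + 10 days = 5 November 2000 onward; 6 November 2000 is on or after that date.
(3) due by 6 November 2000 + 31 days = 7 December 2000; 6 December 2000 is within that limit.
(4) due by 6 December 2000 + 56 days = 31 January 2001; done 9 December 2000 — timely.
(5) permitted from 9 December 2000 + 30 days = 8 January 2001 onward; 6 January 2001 is 2 days before the earliest permitted date.

No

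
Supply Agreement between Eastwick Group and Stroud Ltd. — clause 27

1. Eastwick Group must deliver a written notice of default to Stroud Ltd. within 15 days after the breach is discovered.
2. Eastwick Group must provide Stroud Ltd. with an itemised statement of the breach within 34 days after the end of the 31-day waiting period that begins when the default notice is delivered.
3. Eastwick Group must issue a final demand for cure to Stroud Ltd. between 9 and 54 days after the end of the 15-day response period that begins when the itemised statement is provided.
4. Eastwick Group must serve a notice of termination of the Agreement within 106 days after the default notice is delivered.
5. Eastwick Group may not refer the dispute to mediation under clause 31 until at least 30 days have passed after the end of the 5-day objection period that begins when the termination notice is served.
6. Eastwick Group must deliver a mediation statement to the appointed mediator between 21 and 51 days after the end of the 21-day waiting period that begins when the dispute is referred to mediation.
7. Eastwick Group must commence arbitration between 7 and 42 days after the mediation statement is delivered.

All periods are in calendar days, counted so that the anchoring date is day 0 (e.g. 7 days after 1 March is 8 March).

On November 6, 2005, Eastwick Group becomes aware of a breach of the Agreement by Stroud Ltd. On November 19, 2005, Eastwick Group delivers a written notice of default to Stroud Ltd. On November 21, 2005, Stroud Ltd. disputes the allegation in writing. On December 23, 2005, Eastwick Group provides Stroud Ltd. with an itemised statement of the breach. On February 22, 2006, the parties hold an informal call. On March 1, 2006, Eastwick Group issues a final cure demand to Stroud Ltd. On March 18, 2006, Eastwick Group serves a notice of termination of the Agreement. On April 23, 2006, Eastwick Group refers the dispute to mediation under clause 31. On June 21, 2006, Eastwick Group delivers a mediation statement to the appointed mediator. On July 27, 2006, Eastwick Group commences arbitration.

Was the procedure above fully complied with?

No

Step 1 — counting 15 days from November 6, 2005 (when the breach is discovered) gives a deadline of November 21, 2005; done November 19, 2005 — timely.
Step 2 — counting 34 days from December 20, 2005 (end of the 31-day waiting period, which began when the default notice is delivered on November 19, 2005) gives a deadline of January 23, 2006; done December 23, 2005 — timely.
Step 3 — 9 and 54 days from January 7, 2006 (end of the 15-day response period, which began when the itemised statement is provided on December 23, 2005) are January 16, 2006 and March 2, 2006 respectively; done March 1, 2006, which is between those dates.
Step 4 — counting 106 days from November 19, 2005 (when the default notice is delivered) gives a deadline of March 5, 2006; March 18, 2006 misses that deadline by 13 days.
The procedure was therefore not followed at step 4.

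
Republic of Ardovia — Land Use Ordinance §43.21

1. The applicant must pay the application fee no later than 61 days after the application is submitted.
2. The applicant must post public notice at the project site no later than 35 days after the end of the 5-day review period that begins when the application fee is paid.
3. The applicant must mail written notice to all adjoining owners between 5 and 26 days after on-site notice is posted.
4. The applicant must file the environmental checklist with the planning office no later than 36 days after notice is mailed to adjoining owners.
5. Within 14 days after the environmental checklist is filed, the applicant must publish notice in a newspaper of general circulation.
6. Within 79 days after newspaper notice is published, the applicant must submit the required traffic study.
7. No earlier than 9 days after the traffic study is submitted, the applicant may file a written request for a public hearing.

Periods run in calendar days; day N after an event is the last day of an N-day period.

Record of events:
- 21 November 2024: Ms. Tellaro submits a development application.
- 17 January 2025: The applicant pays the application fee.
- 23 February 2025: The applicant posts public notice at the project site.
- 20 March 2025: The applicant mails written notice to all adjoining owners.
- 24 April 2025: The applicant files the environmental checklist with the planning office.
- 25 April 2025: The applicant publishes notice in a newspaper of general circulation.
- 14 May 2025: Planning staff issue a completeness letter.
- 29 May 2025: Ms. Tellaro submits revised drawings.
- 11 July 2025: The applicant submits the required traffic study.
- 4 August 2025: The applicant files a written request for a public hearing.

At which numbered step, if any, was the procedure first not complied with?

Step 1: 61 days after 21 November 2024 (when the application is submitted) is 21 January 2025; done 17 January 2025 — timely.
Step 2: 35 days after 22 January 2025 (end of the 5-day review period, which began when the application fee is paid on 17 January 2025) is 26 February 2025; completed 23 February 2025, before the deadline.
Step 3: the window is 5–26 days after 23 February 2025 (when on-site notice is posted), so 28 February 2025 through 21 March 2025; 20 March 2025 falls inside that range.
Step 4: 36 days after 20 March 2025 (when notice is mailed to adjoining owners) is 25 April 2025; completed 24 April 2025, before the deadline.
Step 5: 14 days after 24 April 2025 (when the environmental checklist is filed) is 8 May 2025; 25 April 2025 is within that limit.
Step 6: 79 days after 25 April 2025 (when newspaper notice is published) is 13 July 2025; 11 July 2025 is within that limit.
Step 7: the earliest permitted date is 9 days after 11 July 2025 (when the traffic study is submitted), i.e. 20 July 2025; done 4 August 2025, after the minimum wait.

None — every step was satisfied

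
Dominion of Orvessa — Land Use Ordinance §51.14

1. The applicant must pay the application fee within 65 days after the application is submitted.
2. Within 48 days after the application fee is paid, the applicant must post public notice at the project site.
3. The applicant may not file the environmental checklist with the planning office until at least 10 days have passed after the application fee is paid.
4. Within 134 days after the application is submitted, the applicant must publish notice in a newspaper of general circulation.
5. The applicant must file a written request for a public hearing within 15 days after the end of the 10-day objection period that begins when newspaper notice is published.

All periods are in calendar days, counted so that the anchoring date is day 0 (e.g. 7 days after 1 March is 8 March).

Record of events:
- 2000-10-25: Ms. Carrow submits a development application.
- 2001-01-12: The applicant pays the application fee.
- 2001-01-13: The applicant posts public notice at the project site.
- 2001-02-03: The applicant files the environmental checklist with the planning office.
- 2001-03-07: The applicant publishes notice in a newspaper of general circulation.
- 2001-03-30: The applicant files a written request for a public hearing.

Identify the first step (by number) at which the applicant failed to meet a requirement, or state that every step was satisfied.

Step 1

(1) due by 2000-10-25 + 65 days = 2000-12-29; 2001-01-12 misses that deadline by 14 days.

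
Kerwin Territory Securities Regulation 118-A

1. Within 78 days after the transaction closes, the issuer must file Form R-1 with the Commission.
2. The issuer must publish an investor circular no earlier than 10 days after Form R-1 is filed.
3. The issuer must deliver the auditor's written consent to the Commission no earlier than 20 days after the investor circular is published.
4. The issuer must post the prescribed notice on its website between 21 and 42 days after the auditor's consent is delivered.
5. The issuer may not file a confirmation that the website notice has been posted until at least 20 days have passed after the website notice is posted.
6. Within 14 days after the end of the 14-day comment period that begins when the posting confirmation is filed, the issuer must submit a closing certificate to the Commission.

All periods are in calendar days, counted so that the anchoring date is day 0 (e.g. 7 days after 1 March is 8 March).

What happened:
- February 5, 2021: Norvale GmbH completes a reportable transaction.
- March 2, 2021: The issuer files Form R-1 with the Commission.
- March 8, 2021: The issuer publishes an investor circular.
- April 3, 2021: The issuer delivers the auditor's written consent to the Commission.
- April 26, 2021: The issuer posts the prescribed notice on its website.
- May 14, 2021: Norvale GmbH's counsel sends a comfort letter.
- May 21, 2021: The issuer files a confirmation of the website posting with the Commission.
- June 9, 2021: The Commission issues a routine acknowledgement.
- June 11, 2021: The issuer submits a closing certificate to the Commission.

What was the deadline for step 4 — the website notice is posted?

Step 4 runs from April 3, 2021, when the auditor's consent is delivered. The window is 21–42 days after April 3, 2021; it closes on May 15, 2021.

May 15, 2021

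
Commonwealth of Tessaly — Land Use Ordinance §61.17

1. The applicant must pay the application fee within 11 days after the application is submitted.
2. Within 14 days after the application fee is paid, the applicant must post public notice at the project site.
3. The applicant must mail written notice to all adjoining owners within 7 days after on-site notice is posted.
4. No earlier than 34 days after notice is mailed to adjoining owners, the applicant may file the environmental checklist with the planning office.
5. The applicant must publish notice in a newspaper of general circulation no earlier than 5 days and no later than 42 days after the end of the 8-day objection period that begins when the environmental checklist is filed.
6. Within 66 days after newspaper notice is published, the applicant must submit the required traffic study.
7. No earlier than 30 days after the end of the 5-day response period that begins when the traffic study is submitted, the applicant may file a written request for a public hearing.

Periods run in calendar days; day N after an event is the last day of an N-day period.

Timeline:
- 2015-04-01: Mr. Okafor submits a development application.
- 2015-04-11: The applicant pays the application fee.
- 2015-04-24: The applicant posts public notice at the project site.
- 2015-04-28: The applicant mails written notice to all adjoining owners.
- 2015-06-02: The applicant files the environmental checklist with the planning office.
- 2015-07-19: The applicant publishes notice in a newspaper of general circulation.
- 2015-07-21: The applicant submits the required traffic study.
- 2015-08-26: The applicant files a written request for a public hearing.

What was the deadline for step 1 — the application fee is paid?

2015-04-12

Step 1 runs from 2015-04-01, when the application is submitted. 11 days after 2015-04-01 is 2015-04-12.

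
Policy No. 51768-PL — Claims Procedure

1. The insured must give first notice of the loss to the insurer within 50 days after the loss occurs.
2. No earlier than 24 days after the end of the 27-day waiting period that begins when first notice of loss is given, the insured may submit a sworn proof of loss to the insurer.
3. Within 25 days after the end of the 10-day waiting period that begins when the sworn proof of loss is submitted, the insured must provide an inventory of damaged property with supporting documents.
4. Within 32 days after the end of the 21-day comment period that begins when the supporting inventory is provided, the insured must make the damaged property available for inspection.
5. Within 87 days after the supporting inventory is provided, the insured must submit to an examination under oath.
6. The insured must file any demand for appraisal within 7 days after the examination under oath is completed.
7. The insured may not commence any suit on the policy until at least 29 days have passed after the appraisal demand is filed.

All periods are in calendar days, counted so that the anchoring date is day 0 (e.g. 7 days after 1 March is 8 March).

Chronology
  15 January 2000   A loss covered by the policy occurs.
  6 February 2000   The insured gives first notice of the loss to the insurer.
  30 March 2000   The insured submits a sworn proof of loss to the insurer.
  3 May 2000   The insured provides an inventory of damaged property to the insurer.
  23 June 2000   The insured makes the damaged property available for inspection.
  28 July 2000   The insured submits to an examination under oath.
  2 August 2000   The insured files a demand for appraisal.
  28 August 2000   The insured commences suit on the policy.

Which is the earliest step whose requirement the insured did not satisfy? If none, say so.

Step 1: 50 days after 15 January 2000 (when the loss occurs) is 5 March 2000; done 6 February 2000 — timely.
Step 2: the earliest permitted date is 24 days after 4 March 2000 (end of the 27-day waiting period, which began when first notice of loss is given on 6 February 2000), i.e. 28 March 2000; done 30 March 2000, after the minimum wait.
Step 3: 25 days after 9 April 2000 (end of the 10-day waiting period, which began when the sworn proof of loss is submitted on 30 March 2000) is 4 May 2000; done 3 May 2000 — timely.
Step 4: 32 days after 24 May 2000 (end of the 21-day comment period, which began when the supporting inventory is provided on 3 May 2000) is 25 June 2000; done 23 June 2000 — timely.
Step 5: 87 days after 3 May 2000 (when the supporting inventory is provided) is 29 July 2000; done 28 July 2000 — timely.
Step 6: 7 days after 28 July 2000 (when the examination under oath is completed) is 4 August 2000; 2 August 2000 is within that limit.
Step 7: the earliest permitted date is 29 days after 2 August 2000 (when the appraisal demand is filed), i.e. 31 August 2000; done 28 August 2000 — 3 days too early.
That is the first point of non-compliance.

Step 7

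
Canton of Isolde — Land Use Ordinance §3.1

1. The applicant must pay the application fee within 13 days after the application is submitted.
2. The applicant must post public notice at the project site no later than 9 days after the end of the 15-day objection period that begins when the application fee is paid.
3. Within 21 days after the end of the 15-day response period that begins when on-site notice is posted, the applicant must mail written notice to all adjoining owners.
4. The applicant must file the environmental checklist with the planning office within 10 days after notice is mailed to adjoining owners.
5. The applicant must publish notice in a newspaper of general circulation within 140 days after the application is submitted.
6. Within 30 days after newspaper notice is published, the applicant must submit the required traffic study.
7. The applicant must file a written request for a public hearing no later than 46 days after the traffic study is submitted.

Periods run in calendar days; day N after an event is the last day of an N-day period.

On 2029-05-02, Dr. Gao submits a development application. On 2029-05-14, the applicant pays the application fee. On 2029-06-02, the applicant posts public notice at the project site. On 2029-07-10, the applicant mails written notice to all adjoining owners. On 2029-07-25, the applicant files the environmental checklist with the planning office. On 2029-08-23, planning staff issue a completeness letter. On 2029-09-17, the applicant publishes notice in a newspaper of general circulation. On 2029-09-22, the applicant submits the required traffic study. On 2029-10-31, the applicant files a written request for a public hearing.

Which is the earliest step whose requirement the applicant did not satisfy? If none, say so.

(1) due by 2029-05-02 + 13 days = 2029-05-15; completed 2029-05-14, before the deadline.
(2) due by 2029-05-29 + 9 days = 2029-06-07; 2029-06-02 is within that limit.
(3) due by 2029-06-17 + 21 days = 2029-07-08; 2029-07-10 misses that deadline by 2 days.
Later steps need not be reached.

Step 3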